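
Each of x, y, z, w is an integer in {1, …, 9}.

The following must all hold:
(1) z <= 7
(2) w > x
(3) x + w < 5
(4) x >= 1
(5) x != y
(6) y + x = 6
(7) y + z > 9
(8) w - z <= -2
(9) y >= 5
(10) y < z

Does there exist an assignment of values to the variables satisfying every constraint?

Try x = 1, y = 5, z = 6, w = 2.
Check constraint 3: x + w = 3; constraint 6: y + x = 6; constraint 7: y + z = 11. The remaining constraints are straightforward to verify.

Satisfiable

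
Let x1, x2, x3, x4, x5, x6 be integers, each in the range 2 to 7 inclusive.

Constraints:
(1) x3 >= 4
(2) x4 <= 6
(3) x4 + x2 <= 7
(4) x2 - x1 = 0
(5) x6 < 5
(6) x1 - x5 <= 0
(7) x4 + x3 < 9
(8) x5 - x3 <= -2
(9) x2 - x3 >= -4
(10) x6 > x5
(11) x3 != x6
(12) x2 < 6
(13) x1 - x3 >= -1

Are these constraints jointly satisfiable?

Constraints 6, 8, and 13 give x5 − x1 ≥ 0, x1 − x3 ≥ -1, x3 − x5 ≥ 2.
Adding all 3 inequalities: the left sides telescope to 0, and the right sides sum to 0 + (-1) + 2 = 1. So 0 ≥ 1, which is false.

Unsatisfiable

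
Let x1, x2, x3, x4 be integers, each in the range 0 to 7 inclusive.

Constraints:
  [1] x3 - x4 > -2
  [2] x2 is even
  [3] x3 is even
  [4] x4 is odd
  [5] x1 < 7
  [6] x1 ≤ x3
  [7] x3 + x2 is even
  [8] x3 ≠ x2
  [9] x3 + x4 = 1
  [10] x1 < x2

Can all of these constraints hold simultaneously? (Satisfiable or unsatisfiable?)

The assignment x1 = 0, x2 = 6, x3 = 0, x4 = 1 works:
  constraint 1 holds since x3 - x4 = -1.
  constraint 9 holds since x3 + x4 = 1.
The rest check out directly.

Satisfiable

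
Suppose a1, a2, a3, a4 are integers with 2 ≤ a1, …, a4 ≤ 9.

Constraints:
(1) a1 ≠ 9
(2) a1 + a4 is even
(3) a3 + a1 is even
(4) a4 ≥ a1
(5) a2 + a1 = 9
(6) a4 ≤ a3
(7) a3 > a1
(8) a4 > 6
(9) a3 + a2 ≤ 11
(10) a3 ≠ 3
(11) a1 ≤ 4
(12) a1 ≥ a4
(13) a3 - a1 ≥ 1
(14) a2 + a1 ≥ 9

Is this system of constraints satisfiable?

From constraint 8: a4 ≥ 7. From constraints 11 and 12: a4 ≤ a1 and a1 ≤ 4, so a4 ≤ 4. But 4 < 7, so no value of a4 works.

Unsatisfiable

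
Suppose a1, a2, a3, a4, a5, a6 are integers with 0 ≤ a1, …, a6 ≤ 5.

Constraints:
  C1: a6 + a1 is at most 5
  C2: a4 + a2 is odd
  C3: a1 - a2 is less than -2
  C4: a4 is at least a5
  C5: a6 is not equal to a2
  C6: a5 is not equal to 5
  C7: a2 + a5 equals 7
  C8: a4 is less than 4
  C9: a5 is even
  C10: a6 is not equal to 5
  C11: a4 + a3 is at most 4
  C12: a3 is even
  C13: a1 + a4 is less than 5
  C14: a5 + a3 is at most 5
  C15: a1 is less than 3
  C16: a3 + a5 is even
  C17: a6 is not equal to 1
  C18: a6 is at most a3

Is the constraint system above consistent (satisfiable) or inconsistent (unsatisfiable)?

Satisfiable

Take a1 = 2, a2 = 5, a3 = 0, a4 = 2, a5 = 2, a6 = 0. Then constraint 1: a6 + a1 = 2; constraint 3: a1 - a2 = -3, and every other listed constraint is also met.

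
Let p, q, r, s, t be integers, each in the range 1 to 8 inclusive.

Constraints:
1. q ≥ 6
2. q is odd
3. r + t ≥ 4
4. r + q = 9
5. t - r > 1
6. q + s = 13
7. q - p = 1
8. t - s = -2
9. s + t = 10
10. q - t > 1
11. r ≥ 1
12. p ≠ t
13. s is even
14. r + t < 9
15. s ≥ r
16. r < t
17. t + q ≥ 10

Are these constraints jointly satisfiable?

Satisfiable

The assignment p = 6, q = 7, r = 2, s = 6, t = 4 works:
  constraint 3 holds since r + t = 6.
  constraint 4 holds since r + q = 9.
The rest check out directly.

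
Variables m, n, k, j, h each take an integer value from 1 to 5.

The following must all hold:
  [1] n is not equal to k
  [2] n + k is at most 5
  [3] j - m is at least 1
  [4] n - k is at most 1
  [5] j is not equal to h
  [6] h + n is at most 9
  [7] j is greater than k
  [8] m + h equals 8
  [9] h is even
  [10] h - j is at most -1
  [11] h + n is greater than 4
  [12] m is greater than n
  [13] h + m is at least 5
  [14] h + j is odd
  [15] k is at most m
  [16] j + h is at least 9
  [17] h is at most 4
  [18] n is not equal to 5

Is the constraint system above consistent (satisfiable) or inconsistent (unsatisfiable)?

The assignment m = 4, n = 2, k = 1, j = 5, h = 4 works:
  constraint 2 holds since n + k = 3.
  constraint 3 holds since j - m = 1.
The rest check out directly.

Satisfiable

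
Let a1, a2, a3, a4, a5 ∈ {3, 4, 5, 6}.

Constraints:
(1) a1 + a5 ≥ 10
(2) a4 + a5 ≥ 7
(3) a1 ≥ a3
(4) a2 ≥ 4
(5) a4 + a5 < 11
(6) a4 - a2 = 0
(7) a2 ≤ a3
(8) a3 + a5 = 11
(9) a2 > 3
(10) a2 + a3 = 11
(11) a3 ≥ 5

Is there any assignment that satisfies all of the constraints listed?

Try a1 = 6, a2 = 5, a3 = 6, a4 = 5, a5 = 5.
Check constraint 1: a1 + a5 = 11; constraint 2: a4 + a5 = 10; constraint 5: a4 + a5 = 10. The remaining constraints are straightforward to verify.

Satisfiable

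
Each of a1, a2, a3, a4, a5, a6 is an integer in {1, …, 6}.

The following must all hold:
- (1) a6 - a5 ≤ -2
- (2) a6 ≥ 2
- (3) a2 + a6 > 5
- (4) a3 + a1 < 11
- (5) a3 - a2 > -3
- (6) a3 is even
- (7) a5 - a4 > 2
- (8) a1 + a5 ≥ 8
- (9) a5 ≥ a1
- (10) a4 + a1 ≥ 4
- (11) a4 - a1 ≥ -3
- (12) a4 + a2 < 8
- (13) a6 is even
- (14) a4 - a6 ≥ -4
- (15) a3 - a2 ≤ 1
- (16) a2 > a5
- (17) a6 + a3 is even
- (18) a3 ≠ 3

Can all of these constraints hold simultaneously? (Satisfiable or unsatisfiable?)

The assignment a1 = 4, a2 = 6, a3 = 4, a4 = 1, a5 = 5, a6 = 2 works:
  constraint 1 holds since a6 - a5 = -3.
  constraint 3 holds since a2 + a6 = 8.
The rest check out directly.

Satisfiable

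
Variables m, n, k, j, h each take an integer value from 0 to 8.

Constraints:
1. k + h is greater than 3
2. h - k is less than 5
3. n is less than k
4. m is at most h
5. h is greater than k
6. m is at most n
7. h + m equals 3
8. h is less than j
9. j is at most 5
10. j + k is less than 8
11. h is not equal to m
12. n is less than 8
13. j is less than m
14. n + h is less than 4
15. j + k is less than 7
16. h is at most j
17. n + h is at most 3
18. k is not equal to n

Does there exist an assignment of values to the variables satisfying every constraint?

Unsatisfiable

Constraints 3, 5, 6, 8, and 13 give h < j, j < m, m ≤ n, n < k, k < h. Chaining: h < j < m ≤ n < k < h, which forces h < h — impossible.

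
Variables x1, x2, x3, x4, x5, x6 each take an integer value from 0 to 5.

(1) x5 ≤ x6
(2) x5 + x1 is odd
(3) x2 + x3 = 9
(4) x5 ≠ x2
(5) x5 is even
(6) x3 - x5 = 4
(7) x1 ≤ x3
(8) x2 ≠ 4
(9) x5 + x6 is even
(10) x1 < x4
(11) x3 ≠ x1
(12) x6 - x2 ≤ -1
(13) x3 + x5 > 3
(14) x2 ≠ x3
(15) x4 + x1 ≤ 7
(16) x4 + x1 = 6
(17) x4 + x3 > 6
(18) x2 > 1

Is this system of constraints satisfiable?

Take x1 = 1, x2 = 5, x3 = 4, x4 = 5, x5 = 0, x6 = 2. Then constraint 3: x2 + x3 = 9; constraint 6: x3 - x5 = 4; constraint 12: x6 - x2 = -3, and every other listed constraint is also met.

Satisfiable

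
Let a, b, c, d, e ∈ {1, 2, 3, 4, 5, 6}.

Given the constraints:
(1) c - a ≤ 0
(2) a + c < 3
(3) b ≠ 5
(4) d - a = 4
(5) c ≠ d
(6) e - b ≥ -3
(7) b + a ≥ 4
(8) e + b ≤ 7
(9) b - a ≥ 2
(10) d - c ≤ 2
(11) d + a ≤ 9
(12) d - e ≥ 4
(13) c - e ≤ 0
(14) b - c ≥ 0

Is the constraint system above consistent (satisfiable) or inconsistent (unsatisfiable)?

Constraints 1, 6, 9, 10, and 12 give c − d ≥ -2, d − e ≥ 4, e − b ≥ -3, b − a ≥ 2, a − c ≥ 0.
Adding all 5 inequalities: the left sides telescope to 0, and the right sides sum to (-2) + 4 + (-3) + 2 + 0 = 1. So 0 ≥ 1, which is false.

Unsatisfiable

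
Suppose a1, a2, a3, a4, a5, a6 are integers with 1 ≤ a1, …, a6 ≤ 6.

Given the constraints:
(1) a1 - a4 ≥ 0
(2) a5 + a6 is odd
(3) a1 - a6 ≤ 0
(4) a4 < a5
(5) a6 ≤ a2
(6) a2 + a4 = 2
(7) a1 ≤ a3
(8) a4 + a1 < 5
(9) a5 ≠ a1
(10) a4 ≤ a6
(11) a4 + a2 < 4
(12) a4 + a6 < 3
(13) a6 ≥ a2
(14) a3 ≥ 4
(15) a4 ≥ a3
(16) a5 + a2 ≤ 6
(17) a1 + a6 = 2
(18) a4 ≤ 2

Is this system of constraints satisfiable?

From constraint 14: a3 ≥ 4. From constraints 15 and 18: a3 ≤ a4 and a4 ≤ 2, so a3 ≤ 2. But 2 < 4, so no value of a3 works.

Unsatisfiable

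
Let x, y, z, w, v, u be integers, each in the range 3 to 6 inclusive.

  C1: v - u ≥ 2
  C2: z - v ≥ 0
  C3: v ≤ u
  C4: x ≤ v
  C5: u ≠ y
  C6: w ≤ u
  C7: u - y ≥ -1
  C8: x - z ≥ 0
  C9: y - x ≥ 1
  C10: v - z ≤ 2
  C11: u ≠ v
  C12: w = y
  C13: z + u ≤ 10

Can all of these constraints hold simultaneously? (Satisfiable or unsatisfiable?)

Unsatisfiable

Constraints 1, 2, 7, 8, and 9 give z − v ≥ 0, v − u ≥ 2, u − y ≥ -1, y − x ≥ 1, x − z ≥ 0.
Adding all 5 inequalities: the left sides telescope to 0, and the right sides sum to 0 + 2 + (-1) + 1 + 0 = 2. So 0 ≥ 2, which is false.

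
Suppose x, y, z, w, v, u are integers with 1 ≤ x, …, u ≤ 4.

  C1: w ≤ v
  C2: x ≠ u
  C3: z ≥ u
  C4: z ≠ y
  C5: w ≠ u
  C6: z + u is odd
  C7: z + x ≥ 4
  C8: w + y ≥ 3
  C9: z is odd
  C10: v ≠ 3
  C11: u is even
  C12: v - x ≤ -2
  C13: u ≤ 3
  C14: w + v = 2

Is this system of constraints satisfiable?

Take x = 4, y = 2, z = 3, w = 1, v = 1, u = 2. Then constraint 7: z + x = 7; constraint 8: w + y = 3, and every other listed constraint is also met.

Satisfiable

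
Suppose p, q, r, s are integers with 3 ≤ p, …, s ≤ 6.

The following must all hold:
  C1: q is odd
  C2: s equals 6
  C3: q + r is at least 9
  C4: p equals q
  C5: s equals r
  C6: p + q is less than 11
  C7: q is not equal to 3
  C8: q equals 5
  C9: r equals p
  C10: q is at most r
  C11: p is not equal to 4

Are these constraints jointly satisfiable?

Constraint 2 fixes s = 6 and constraint 8 fixes q = 5. Constraints 4, 5, and 9 give s = r = p = q, so s = q. But 6 ≠ 5 — contradiction.

Unsatisfiable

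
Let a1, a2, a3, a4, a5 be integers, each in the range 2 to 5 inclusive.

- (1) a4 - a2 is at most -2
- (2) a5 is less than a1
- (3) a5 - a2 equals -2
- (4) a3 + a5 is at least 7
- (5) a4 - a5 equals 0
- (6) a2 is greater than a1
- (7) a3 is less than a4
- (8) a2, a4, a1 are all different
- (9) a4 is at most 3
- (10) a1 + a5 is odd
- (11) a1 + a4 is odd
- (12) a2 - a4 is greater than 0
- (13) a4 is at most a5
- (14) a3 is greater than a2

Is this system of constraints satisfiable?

Constraints 2, 6, 7, 13, and 14 give a2 < a3, a3 < a4, a4 ≤ a5, a5 < a1, a1 < a2. Chaining: a2 < a3 < a4 ≤ a5 < a1 < a2, which forces a2 < a2 — impossible.

Unsatisfiable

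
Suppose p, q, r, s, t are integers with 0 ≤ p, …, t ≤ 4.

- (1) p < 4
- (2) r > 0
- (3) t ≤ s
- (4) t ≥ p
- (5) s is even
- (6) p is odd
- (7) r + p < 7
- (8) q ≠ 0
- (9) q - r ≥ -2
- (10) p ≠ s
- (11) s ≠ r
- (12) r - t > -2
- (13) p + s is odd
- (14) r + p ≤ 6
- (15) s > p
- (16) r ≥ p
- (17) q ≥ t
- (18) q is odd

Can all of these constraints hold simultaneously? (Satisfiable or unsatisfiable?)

Satisfiable

The assignment p = 1, q = 3, r = 3, s = 2, t = 2 works:
  constraint 7 holds since r + p = 4.
  constraint 9 holds since q - r = 0.
  constraint 12 holds since r - t = 1.
The rest check out directly.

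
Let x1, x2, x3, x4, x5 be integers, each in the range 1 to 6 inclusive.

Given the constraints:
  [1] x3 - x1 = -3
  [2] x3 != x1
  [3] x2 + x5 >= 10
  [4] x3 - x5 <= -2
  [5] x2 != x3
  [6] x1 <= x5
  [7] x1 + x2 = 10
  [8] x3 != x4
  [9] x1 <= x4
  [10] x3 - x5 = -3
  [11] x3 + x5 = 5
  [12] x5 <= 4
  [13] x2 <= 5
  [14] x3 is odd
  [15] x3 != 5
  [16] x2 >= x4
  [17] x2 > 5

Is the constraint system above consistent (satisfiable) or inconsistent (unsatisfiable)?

Unsatisfiable

From constraints 6 and 12: x1 ≤ x5 ≤ 4. From constraint 13: x2 ≤ 5. Hence x1 + x2 ≤ 9. But constraint 7 requires x1 + x2 = 10, and 10 > 9. Contradiction.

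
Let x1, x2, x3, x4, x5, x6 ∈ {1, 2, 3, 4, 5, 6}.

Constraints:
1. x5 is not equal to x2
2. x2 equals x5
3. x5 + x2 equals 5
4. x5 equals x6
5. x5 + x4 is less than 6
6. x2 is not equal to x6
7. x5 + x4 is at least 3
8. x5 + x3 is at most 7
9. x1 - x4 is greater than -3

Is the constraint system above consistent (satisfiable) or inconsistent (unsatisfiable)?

Unsatisfiable

From constraints 2 and 4, x2 = x5 = x6, so x2 = x6. But constraint 6 says x2 ≠ x6. Contradiction.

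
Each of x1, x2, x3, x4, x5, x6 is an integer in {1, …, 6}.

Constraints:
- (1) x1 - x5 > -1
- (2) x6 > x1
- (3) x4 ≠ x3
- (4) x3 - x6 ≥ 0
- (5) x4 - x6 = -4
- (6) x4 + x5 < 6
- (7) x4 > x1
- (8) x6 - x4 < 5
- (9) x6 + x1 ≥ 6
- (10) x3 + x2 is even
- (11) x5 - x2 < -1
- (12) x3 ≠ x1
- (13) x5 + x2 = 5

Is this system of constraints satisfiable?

Satisfiable

Take x1 = 1, x2 = 4, x3 = 6, x4 = 2, x5 = 1, x6 = 6. Then constraint 1: x1 - x5 = 0; constraint 4: x3 - x6 = 0, and every other listed constraint is also met.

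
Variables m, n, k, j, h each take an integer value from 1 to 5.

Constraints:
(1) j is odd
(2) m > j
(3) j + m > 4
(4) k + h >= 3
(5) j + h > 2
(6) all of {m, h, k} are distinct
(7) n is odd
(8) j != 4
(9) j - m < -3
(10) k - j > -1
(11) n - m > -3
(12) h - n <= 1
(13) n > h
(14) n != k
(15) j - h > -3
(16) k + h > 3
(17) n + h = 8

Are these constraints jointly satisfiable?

One satisfying assignment is m = 5, n = 5, k = 1, j = 1, h = 3.
For the less obvious constraints — constraint 3: j + m = 6; constraint 4: k + h = 4; constraint 5: j + h = 4 — and the others hold by inspection.

Satisfiable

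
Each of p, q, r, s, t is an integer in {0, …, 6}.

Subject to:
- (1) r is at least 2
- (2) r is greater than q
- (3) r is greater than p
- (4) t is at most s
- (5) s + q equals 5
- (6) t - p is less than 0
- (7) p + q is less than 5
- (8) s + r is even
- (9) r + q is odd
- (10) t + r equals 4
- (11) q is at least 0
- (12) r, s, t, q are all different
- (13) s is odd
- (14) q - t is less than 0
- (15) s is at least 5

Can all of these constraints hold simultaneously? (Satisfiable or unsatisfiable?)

Satisfiable

Try p = 2, q = 0, r = 3, s = 5, t = 1.
Check constraint 5: s + q = 5; constraint 6: t - p = -1; constraint 7: p + q = 2. The remaining constraints are straightforward to verify.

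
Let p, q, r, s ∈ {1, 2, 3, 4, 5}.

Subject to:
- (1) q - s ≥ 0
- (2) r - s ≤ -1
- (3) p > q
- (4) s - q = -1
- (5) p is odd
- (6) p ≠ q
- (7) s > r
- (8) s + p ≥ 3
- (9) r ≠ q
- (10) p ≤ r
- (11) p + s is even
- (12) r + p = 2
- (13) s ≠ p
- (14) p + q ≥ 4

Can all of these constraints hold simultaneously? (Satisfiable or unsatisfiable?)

Unsatisfiable

Constraints 1, 3, 7, and 10 give s ≤ q, q < p, p ≤ r, r < s. Chaining: s ≤ q < p ≤ r < s, which forces s < s — impossible.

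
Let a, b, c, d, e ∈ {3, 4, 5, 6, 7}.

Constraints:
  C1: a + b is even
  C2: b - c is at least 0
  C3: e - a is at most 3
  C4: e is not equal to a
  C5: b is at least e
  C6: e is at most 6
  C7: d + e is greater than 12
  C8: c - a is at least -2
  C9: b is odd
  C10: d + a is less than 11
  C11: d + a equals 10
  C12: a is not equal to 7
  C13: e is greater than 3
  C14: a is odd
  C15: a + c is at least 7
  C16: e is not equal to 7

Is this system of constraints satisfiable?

Satisfiable

The assignment a = 3, b = 7, c = 4, d = 7, e = 6 works:
  constraint 2 holds since b - c = 3.
  constraint 3 holds since e - a = 3.
  constraint 7 holds since d + e = 13.
The rest check out directly.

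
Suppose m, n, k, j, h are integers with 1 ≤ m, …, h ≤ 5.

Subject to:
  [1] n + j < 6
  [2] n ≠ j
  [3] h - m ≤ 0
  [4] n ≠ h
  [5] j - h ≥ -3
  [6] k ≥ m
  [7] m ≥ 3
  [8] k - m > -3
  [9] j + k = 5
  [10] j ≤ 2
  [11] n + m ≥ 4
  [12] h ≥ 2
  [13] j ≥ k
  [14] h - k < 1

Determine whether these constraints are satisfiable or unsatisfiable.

Unsatisfiable

From constraints 6 and 7: k ≥ m and m ≥ 3, so k ≥ 3. From constraints 10 and 13: k ≤ j and j ≤ 2, so k ≤ 2. But 2 < 3, so no value of k works.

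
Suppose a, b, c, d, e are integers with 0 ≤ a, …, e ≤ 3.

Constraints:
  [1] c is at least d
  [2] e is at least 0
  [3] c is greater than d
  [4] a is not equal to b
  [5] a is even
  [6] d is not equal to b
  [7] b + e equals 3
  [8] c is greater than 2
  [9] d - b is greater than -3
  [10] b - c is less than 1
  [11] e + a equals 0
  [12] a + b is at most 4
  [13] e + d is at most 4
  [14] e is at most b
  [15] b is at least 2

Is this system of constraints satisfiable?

Try a = 0, b = 3, c = 3, d = 1, e = 0.
Check constraint 7: b + e = 3; constraint 9: d - b = -2. The remaining constraints are straightforward to verify.

Satisfiable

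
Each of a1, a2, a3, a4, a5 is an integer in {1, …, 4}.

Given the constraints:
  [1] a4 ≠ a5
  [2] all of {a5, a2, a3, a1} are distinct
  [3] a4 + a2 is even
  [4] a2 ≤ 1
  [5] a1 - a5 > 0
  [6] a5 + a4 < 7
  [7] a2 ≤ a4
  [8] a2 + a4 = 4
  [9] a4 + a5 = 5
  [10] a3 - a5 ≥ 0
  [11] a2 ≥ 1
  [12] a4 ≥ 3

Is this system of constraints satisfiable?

The assignment a1 = 4, a2 = 1, a3 = 3, a4 = 3, a5 = 2 works:
  constraint 5 holds since a1 - a5 = 2.
  constraint 6 holds since a5 + a4 = 5.
  constraint 8 holds since a2 + a4 = 4.
The rest check out directly.

Satisfiable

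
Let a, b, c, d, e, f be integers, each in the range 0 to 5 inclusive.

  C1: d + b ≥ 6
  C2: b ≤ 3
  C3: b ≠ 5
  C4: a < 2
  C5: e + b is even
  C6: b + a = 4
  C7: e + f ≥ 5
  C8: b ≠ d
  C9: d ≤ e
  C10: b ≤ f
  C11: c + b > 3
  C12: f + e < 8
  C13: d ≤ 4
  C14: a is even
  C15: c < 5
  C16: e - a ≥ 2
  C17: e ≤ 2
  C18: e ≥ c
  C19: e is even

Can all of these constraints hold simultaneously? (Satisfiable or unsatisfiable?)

From constraints 9 and 17: d ≤ e ≤ 2. From constraint 2: b ≤ 3. Hence d + b ≤ 5. But constraint 1 requires d + b ≥ 6, and 6 > 5. Contradiction.

Unsatisfiable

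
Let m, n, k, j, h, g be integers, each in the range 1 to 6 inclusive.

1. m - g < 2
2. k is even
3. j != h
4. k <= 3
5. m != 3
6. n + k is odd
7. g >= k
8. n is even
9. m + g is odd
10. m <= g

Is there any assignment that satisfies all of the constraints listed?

Constraint 8 makes n even and constraint 2 makes k even, so n + k must be even. Constraint 6 says n + k is odd — contradiction.

Unsatisfiable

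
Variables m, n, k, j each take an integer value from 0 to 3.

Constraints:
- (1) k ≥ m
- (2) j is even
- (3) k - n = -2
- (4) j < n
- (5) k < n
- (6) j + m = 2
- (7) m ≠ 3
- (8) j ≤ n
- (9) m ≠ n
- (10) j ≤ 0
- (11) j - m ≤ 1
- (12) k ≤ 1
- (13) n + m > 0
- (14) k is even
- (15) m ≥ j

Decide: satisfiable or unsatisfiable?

Unsatisfiable

From constraint 10: j ≤ 0. From constraints 1 and 12: m ≤ k ≤ 1. Hence j + m ≤ 1. But constraint 6 requires j + m = 2, and 2 > 1. Contradiction.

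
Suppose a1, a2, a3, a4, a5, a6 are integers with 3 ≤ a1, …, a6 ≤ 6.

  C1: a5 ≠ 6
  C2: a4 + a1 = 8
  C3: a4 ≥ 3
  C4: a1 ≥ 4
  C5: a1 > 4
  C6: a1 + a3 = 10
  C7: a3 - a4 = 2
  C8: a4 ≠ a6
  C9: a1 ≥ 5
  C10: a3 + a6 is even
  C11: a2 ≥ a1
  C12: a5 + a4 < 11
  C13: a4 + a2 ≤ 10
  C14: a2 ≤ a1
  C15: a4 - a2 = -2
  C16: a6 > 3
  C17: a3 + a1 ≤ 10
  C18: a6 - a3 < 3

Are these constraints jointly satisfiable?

Setting (a1, a2, a3, a4, a5, a6) = (5, 5, 5, 3, 5, 5) satisfies everything: constraint 2: a4 + a1 = 8; constraint 6: a1 + a3 = 10, and the others follow.

Satisfiable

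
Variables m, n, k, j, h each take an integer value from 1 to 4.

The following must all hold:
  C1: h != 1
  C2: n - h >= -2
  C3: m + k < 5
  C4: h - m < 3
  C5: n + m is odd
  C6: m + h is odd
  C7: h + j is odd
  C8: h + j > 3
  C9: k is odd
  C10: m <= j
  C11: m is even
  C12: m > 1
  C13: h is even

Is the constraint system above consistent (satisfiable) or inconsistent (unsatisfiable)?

Constraint 11 makes m even and constraint 13 makes h even, so m + h must be even. Constraint 6 says m + h is odd — contradiction.

Unsatisfiable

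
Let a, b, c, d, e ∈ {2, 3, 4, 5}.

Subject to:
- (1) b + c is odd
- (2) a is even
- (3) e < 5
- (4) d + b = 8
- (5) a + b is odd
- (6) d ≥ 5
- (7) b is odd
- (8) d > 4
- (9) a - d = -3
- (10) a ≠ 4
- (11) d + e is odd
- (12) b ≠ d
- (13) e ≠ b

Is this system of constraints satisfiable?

Setting (a, b, c, d, e) = (2, 3, 2, 5, 2) satisfies everything: constraint 4: d + b = 8; constraint 9: a - d = -3, and the others follow.

Satisfiable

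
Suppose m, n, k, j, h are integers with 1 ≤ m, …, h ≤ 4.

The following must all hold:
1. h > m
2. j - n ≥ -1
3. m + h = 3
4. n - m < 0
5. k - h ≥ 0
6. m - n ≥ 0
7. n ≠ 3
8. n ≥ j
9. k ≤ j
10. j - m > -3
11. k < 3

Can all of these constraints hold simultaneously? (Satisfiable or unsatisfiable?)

Unsatisfiable

Constraints 1, 5, 6, 8, and 9 give k ≤ j, j ≤ n, n ≤ m, m < h, h ≤ k. Chaining: k ≤ j ≤ n ≤ m < h ≤ k, which forces k < k — impossible.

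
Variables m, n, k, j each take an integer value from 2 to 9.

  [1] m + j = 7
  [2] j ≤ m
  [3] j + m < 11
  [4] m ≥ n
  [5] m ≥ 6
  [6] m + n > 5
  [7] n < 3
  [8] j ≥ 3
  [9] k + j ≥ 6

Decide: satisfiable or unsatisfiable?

From constraint 5: m ≥ 6. From constraint 8: j ≥ 3. Hence m + j ≥ 9. But constraint 1 requires m + j = 7, and 7 < 9. Contradiction.

Unsatisfiable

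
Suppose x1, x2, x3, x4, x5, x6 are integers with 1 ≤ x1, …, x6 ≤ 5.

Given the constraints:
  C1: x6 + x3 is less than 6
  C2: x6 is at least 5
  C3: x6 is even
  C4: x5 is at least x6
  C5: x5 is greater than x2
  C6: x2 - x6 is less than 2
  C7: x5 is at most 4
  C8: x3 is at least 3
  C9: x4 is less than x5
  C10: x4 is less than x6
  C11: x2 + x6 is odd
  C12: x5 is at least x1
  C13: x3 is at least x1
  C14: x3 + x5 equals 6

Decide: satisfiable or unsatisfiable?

Unsatisfiable

From constraint 8: x3 ≥ 3. From constraints 2 and 4: x5 ≥ x6 ≥ 5. Hence x3 + x5 ≥ 8. But constraint 14 requires x3 + x5 = 6, and 6 < 8. Contradiction.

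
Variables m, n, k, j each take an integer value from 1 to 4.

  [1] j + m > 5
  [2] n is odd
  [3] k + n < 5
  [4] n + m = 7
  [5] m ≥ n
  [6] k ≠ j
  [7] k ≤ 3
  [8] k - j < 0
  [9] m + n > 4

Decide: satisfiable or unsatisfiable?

Take m = 4, n = 3, k = 1, j = 3. Then constraint 1: j + m = 7; constraint 3: k + n = 4; constraint 4: n + m = 7, and every other listed constraint is also met.

Satisfiable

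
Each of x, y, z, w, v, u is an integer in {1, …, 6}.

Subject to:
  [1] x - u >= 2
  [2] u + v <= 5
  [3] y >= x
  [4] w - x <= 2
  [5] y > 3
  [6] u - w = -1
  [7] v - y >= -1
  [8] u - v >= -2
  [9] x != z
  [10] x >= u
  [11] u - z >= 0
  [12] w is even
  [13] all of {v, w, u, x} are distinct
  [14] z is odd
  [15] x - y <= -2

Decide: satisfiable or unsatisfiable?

Unsatisfiable

Constraints 1, 7, 8, and 15 give v − y ≥ -1, y − x ≥ 2, x − u ≥ 2, u − v ≥ -2.
Adding all 4 inequalities: the left sides telescope to 0, and the right sides sum to (-1) + 2 + 2 + (-2) = 1. So 0 ≥ 1, which is false.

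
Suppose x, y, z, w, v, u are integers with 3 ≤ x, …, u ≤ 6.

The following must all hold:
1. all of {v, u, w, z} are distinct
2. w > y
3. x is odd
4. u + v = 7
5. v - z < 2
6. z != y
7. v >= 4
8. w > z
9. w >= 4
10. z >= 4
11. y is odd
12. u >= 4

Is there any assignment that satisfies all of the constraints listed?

Unsatisfiable

Constraints 7, 9, 10, and 12 confine each of v, u, w, z to the 3 values {4, …, 6} (the domain already gives each ≤ 6).
Constraint 1 requires all 4 of them to be distinct, but only 3 values are available — impossible by the pigeonhole principle.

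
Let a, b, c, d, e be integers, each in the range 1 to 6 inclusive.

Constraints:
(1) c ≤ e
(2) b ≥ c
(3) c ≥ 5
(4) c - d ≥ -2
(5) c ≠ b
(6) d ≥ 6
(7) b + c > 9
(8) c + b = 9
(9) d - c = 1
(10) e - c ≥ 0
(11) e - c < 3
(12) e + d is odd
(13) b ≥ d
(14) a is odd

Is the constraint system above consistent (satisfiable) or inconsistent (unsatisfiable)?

Unsatisfiable

From constraint 3: c ≥ 5. From constraints 6 and 13: b ≥ d ≥ 6. Hence c + b ≥ 11. But constraint 8 requires c + b = 9, and 9 < 11. Contradiction.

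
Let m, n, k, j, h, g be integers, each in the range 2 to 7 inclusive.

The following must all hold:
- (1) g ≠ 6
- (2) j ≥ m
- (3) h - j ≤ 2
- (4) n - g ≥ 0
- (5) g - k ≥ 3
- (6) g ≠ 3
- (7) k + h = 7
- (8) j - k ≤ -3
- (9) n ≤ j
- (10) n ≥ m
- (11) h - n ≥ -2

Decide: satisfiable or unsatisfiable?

Unsatisfiable

Constraints 3, 4, 5, 8, and 11 give j − h ≥ -2, h − n ≥ -2, n − g ≥ 0, g − k ≥ 3, k − j ≥ 3.
Adding all 5 inequalities: the left sides telescope to 0, and the right sides sum to (-2) + (-2) + 0 + 3 + 3 = 2. So 0 ≥ 2, which is false.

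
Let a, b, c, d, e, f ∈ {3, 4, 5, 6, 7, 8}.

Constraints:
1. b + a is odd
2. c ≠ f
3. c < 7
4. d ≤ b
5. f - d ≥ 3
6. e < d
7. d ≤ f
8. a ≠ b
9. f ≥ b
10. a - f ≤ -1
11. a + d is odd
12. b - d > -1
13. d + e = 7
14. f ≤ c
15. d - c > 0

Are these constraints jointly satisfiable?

Unsatisfiable

Constraints 4, 9, 14, and 15 give f ≤ c, c < d, d ≤ b, b ≤ f. Chaining: f ≤ c < d ≤ b ≤ f, which forces f < f — impossible.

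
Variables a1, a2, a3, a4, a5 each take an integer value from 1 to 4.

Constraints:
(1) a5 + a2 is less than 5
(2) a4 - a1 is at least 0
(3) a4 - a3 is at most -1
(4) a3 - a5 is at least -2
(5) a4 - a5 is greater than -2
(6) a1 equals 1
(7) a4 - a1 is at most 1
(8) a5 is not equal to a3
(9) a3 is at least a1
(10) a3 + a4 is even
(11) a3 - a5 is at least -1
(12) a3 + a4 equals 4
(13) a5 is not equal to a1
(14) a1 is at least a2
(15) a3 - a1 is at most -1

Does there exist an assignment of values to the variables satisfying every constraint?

Unsatisfiable

Constraints 2, 3, and 15 give a3 − a4 ≥ 1, a4 − a1 ≥ 0, a1 − a3 ≥ 1.
Adding all 3 inequalities: the left sides telescope to 0, and the right sides sum to 1 + 0 + 1 = 2. So 0 ≥ 2, which is false.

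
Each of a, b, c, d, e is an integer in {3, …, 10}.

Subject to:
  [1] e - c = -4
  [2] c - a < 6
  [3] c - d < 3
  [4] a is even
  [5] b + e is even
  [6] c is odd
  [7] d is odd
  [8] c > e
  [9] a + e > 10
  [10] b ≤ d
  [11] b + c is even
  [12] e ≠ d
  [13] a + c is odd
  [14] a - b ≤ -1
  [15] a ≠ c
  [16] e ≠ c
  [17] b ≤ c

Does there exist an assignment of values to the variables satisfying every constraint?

The assignment a = 6, b = 9, c = 9, d = 9, e = 5 works:
  constraint 1 holds since e - c = -4.
  constraint 2 holds since c - a = 3.
The rest check out directly.

Satisfiable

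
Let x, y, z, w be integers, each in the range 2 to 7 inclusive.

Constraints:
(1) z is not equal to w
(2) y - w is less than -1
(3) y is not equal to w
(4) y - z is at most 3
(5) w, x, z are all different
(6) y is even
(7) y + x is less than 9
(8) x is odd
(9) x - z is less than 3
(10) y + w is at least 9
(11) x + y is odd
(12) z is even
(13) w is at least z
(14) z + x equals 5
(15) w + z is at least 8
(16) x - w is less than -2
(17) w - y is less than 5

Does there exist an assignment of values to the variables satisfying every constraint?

Setting (x, y, z, w) = (3, 4, 2, 7) satisfies everything: constraint 2: y - w = -3; constraint 4: y - z = 2; constraint 7: y + x = 7, and the others follow.

Satisfiable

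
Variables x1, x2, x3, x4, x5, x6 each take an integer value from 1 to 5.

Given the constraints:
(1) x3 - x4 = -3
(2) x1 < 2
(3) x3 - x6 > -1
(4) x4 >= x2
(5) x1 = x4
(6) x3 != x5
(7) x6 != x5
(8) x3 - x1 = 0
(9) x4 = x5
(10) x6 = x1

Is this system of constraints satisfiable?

Unsatisfiable

From constraints 5, 9, and 10, x6 = x1 = x4 = x5, so x6 = x5. But constraint 7 says x6 ≠ x5. Contradiction.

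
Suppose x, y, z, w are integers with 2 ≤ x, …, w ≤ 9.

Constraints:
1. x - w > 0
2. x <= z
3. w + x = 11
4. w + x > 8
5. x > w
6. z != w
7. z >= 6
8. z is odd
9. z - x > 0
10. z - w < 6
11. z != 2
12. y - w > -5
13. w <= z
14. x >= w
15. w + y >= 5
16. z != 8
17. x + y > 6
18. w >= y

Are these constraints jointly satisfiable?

Satisfiable

Setting (x, y, z, w) = (6, 3, 9, 5) satisfies everything: constraint 1: x - w = 1; constraint 3: w + x = 11; constraint 4: w + x = 11, and the others follow.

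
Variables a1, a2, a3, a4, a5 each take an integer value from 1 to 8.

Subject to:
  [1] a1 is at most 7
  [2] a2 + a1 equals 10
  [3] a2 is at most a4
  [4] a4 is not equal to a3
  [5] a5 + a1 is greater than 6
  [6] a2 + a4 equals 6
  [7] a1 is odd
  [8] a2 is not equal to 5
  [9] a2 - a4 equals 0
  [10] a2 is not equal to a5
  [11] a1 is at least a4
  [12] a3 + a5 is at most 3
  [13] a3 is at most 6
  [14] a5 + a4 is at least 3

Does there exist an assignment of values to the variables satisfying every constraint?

Satisfiable

Take a1 = 7, a2 = 3, a3 = 1, a4 = 3, a5 = 2. Then constraint 2: a2 + a1 = 10; constraint 5: a5 + a1 = 9, and every other listed constraint is also met.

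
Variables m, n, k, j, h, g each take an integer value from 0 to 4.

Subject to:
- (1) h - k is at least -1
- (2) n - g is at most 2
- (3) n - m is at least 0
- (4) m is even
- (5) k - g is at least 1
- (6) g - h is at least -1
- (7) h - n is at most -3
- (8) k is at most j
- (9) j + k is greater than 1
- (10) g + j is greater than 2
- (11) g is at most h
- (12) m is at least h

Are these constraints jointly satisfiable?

Constraints 1, 2, 5, and 7 give g − n ≥ -2, n − h ≥ 3, h − k ≥ -1, k − g ≥ 1.
Adding all 4 inequalities: the left sides telescope to 0, and the right sides sum to (-2) + 3 + (-1) + 1 = 1. So 0 ≥ 1, which is false.

Unsatisfiable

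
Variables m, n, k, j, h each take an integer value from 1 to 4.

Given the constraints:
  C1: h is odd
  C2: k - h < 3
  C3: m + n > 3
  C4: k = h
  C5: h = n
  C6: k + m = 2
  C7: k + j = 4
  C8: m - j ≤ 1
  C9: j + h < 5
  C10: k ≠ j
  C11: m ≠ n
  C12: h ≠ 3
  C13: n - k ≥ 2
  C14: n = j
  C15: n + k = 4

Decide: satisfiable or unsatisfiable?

Unsatisfiable

From constraints 4, 5, and 14, k = h = n = j, so k = j. But constraint 10 says k ≠ j. Contradiction.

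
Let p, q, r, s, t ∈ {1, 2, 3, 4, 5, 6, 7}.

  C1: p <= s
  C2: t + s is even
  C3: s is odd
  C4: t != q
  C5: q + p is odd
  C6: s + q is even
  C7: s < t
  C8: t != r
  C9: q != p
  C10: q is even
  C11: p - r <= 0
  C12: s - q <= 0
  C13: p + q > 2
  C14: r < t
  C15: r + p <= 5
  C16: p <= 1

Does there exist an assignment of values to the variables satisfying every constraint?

Constraint 3 makes s odd and constraint 10 makes q even, so s + q must be odd. Constraint 6 says s + q is even — contradiction.

Unsatisfiable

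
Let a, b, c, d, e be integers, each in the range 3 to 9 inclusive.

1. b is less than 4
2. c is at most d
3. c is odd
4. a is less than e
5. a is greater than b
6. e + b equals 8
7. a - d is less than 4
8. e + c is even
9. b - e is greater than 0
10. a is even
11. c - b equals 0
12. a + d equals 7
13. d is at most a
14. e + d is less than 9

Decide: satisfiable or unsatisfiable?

Constraints 4, 5, and 9 give e < b, b < a, a < e. Chaining: e < b < a < e, which forces e < e — impossible.

Unsatisfiable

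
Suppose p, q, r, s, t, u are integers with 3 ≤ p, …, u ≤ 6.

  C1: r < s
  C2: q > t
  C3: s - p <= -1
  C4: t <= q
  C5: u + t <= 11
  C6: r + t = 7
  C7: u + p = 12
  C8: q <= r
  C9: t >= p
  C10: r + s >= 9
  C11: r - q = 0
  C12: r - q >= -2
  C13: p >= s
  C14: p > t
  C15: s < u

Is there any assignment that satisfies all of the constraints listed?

Unsatisfiable

Constraints 1, 2, 3, 8, and 9 give s < p, p ≤ t, t < q, q ≤ r, r < s. Chaining: s < p ≤ t < q ≤ r < s, which forces s < s — impossible.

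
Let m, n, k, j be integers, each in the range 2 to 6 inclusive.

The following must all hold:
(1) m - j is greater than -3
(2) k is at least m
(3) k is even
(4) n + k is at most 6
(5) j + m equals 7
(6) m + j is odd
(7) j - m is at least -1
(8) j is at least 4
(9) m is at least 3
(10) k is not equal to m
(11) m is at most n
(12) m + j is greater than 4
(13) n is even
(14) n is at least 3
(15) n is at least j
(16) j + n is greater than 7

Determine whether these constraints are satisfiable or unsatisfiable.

From constraints 8 and 15: n ≥ j ≥ 4. From constraints 2 and 9: k ≥ m ≥ 3. Hence n + k ≥ 7. But constraint 4 requires n + k ≤ 6, and 6 < 7. Contradiction.

Unsatisfiable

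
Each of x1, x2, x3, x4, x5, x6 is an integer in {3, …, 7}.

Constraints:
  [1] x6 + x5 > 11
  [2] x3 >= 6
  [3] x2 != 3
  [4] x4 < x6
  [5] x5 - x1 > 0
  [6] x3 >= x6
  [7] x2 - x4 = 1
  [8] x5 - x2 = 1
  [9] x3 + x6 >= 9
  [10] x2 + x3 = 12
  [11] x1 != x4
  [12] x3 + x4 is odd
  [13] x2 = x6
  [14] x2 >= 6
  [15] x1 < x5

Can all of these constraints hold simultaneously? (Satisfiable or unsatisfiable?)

Satisfiable

Take x1 = 6, x2 = 6, x3 = 6, x4 = 5, x5 = 7, x6 = 6. Then constraint 1: x6 + x5 = 13; constraint 5: x5 - x1 = 1; constraint 7: x2 - x4 = 1, and every other listed constraint is also met.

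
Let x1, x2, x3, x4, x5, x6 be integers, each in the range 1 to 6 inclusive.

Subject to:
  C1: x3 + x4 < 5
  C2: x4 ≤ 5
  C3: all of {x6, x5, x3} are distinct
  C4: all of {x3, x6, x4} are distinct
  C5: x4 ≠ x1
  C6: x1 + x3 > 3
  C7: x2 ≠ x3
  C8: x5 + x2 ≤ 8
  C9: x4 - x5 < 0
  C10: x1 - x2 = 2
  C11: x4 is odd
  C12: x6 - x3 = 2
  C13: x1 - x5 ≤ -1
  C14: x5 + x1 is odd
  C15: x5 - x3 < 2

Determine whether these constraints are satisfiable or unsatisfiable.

One satisfying assignment is x1 = 3, x2 = 1, x3 = 3, x4 = 1, x5 = 4, x6 = 5.
For the less obvious constraints — constraint 1: x3 + x4 = 4; constraint 6: x1 + x3 = 6 — and the others hold by inspection.

Satisfiable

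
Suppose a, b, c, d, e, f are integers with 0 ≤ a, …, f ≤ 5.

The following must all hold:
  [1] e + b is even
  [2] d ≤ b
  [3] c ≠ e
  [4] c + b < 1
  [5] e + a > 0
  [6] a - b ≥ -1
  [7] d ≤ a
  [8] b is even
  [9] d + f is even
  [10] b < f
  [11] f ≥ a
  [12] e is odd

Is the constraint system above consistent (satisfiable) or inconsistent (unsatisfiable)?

Constraint 12 makes e odd and constraint 8 makes b even, so e + b must be odd. Constraint 1 says e + b is even — contradiction.

Unsatisfiable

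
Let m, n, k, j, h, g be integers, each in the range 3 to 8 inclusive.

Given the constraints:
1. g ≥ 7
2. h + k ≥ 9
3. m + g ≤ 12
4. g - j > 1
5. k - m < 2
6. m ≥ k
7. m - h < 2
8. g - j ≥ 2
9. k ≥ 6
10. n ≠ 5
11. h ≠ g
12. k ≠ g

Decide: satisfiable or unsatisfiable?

From constraints 6 and 9: m ≥ k ≥ 6. From constraint 1: g ≥ 7. Hence m + g ≥ 13. But constraint 3 requires m + g ≤ 12, and 12 < 13. Contradiction.

Unsatisfiable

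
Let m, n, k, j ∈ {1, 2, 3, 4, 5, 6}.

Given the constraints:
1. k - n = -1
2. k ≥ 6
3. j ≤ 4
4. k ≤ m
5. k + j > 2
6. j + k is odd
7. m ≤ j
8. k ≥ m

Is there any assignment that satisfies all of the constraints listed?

Unsatisfiable

From constraints 2 and 4: m ≥ k and k ≥ 6, so m ≥ 6. From constraints 3 and 7: m ≤ j and j ≤ 4, so m ≤ 4. But 4 < 6, so no value of m works.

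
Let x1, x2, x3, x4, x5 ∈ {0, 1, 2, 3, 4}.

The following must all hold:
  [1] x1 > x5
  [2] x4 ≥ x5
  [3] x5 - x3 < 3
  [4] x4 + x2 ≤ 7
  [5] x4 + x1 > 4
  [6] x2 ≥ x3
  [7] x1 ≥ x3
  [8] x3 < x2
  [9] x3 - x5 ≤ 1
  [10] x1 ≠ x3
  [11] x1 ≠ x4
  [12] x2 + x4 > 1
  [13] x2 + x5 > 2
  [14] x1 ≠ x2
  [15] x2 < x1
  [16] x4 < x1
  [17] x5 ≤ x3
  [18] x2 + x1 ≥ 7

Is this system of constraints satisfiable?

The assignment x1 = 4, x2 = 3, x3 = 0, x4 = 1, x5 = 0 works:
  constraint 3 holds since x5 - x3 = 0.
  constraint 4 holds since x4 + x2 = 4.
The rest check out directly.

Satisfiable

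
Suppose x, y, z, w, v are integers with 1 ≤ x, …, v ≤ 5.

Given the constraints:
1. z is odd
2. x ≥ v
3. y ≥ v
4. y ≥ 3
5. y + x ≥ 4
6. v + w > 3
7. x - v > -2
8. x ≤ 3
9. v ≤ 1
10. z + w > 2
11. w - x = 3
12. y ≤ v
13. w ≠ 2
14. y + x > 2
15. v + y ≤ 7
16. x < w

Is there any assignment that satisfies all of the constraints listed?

Unsatisfiable

From constraint 4: y ≥ 3. From constraints 9 and 12: y ≤ v and v ≤ 1, so y ≤ 1. But 1 < 3, so no value of y works.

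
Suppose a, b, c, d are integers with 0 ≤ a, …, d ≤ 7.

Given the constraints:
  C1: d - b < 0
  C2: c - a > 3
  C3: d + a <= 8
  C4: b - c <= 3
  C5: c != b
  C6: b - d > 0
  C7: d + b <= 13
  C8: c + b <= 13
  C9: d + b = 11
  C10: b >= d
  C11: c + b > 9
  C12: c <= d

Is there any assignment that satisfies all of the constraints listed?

The assignment a = 0, b = 6, c = 5, d = 5 works:
  constraint 1 holds since d - b = -1.
  constraint 2 holds since c - a = 5.
The rest check out directly.

Satisfiable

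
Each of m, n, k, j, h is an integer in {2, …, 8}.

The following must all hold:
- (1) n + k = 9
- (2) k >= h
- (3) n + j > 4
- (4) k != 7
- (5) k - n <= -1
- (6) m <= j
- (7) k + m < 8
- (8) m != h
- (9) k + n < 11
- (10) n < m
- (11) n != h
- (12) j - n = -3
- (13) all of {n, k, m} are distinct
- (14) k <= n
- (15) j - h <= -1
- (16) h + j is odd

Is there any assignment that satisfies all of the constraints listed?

Unsatisfiable

Constraints 2, 6, 10, 14, and 15 give j < h, h ≤ k, k ≤ n, n < m, m ≤ j. Chaining: j < h ≤ k ≤ n < m ≤ j, which forces j < j — impossible.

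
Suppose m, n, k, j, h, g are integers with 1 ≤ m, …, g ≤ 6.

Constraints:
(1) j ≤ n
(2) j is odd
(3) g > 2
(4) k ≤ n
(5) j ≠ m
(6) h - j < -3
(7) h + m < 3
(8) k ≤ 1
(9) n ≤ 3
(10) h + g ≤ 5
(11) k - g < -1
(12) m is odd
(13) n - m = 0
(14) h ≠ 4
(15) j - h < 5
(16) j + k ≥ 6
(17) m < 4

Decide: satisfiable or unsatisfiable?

From constraints 1 and 9: j ≤ n ≤ 3. From constraint 8: k ≤ 1. Hence j + k ≤ 4. But constraint 16 requires j + k ≥ 6, and 6 > 4. Contradiction.

Unsatisfiable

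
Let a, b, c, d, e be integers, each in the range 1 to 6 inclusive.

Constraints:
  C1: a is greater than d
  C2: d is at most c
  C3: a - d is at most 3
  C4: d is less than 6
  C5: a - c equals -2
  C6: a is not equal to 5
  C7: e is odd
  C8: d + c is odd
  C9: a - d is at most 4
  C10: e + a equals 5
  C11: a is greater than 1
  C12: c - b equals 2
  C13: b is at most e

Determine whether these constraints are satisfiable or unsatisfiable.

Take a = 2, b = 2, c = 4, d = 1, e = 3. Then constraint 3: a - d = 1; constraint 5: a - c = -2, and every other listed constraint is also met.

Satisfiable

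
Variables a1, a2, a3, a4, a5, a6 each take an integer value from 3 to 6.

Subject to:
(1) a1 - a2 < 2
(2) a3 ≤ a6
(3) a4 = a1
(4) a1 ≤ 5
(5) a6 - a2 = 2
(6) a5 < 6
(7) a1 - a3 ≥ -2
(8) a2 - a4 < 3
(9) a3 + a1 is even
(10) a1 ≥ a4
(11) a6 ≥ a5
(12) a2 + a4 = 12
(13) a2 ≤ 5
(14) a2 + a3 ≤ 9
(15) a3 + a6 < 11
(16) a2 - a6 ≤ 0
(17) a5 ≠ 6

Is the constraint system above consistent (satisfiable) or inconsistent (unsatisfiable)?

Unsatisfiable

From constraint 13: a2 ≤ 5. From constraints 4 and 10: a4 ≤ a1 ≤ 5. Hence a2 + a4 ≤ 10. But constraint 12 requires a2 + a4 = 12, and 12 > 10. Contradiction.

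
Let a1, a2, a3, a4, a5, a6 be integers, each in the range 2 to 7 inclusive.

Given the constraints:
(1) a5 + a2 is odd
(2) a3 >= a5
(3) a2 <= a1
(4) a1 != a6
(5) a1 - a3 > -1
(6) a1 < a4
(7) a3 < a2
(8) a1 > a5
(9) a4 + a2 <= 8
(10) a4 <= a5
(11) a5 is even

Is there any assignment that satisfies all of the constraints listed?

Constraints 2, 3, 6, 7, and 10 give a2 ≤ a1, a1 < a4, a4 ≤ a5, a5 ≤ a3, a3 < a2. Chaining: a2 ≤ a1 < a4 ≤ a5 ≤ a3 < a2, which forces a2 < a2 — impossible.

Unsatisfiable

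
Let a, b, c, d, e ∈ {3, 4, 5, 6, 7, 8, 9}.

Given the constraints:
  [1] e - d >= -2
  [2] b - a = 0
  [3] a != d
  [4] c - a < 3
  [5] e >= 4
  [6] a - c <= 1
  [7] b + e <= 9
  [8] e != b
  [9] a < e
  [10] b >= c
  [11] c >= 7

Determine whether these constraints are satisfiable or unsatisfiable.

Unsatisfiable

From constraints 10 and 11: b ≥ c ≥ 7. From constraint 5: e ≥ 4. Hence b + e ≥ 11. But constraint 7 requires b + e ≤ 9, and 9 < 11. Contradiction.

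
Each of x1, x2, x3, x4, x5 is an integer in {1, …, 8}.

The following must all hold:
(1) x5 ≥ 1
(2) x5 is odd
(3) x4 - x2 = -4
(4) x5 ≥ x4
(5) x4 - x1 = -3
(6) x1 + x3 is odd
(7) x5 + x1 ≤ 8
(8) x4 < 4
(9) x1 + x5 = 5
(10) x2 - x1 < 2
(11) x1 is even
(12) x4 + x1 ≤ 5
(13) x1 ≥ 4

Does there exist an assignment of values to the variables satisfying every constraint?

Satisfiable

Setting (x1, x2, x3, x4, x5) = (4, 5, 7, 1, 1) satisfies everything: constraint 3: x4 - x2 = -4; constraint 5: x4 - x1 = -3, and the others follow.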